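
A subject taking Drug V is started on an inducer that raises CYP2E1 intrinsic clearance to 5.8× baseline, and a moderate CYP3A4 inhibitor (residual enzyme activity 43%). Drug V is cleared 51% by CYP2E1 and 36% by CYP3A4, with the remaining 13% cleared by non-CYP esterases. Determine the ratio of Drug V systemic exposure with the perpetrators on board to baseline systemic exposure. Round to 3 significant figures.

The CYP2E1 pathway (51% of clearance) increases to 5.8× activity: 0.51 × 5.8 = 2.958.
The CYP3A4 pathway (36% of clearance) falls to 0.43× activity: 0.36 × 0.43 = 0.1548.
Non-CYP routes (13%) are unchanged.
New clearance relative to baseline: 2.958 + 0.1548 + 0.13 = 3.2428.
Systemic exposure ∝ 1/CL: fold-change = 1 / 3.2428 = 0.308.

0.308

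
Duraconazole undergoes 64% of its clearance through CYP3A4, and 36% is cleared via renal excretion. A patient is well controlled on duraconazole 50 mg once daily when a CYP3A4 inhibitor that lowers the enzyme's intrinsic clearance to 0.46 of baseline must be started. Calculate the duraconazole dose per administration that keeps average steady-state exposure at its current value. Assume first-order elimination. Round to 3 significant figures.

CYP3A4: 0.64 × 0.46 = 0.2944
Other: 0.36 (unchanged)
CL_new/CL_old = 0.2944 + 0.36 = 0.6544.
Css,avg = (dose rate)/CL, so holding Css fixed requires dose ∝ CL: 50 × 0.6544 = 32.7 mg.

32.7 mg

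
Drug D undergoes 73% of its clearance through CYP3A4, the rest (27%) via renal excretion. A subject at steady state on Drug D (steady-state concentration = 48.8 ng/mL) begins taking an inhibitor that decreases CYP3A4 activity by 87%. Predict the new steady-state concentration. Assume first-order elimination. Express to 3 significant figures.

134 ng/mL

CYP3A4: 0.73 × 0.13 = 0.0949
Other: 0.27 (unchanged)
CL_new/CL_old = 0.0949 + 0.27 = 0.3649.
Steady-state concentration ∝ 1/CL, so new value = 48.8 / 0.3649 = 134 ng/mL.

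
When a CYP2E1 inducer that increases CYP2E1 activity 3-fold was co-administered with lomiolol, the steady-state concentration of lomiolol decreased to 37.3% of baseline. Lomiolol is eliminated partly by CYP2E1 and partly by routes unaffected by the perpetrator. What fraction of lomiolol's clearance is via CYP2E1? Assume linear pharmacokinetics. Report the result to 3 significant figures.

0.840

Let x = fm,CYP2E1. Because steady-state concentration ∝ 1/CL, relative clearance rose to 1/0.373 = 2.681.
Only the CYP2E1 route changed, so 2.681 = x·3 + (1 − x), giving x = 0.840.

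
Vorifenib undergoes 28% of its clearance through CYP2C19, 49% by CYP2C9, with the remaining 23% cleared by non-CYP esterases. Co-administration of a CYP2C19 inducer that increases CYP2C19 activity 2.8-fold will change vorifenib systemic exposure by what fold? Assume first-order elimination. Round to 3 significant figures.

CYP2C19: 0.28 × 2.8 = 0.784
CYP2C9: 0.49 (unchanged)
Other: 0.23 (unchanged)
New clearance relative to baseline: 0.784 + 0.49 + 0.23 = 1.504.
Systemic exposure is inversely proportional to clearance, so the fold-change is 1 / 1.504 = 0.665.

0.665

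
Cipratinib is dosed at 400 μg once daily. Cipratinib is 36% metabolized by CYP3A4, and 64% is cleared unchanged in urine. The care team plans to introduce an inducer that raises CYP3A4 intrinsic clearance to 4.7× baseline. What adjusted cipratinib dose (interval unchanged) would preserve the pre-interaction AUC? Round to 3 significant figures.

The CYP3A4 pathway (36% of clearance) increases to 4.7× activity: 0.36 × 4.7 = 1.692.
The remaining 64% of clearance is unaffected.
Relative clearance = 1.692 + 0.64 = 2.332.
To maintain the same steady-state level, dose must scale with clearance: new dose = 400 × 2.332 = 933 μg.

933 μg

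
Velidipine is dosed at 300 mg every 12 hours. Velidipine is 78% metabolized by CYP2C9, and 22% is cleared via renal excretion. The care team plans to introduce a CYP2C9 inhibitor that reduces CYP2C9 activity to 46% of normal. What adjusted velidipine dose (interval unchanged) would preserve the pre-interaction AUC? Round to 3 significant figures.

The CYP2C9 pathway (78% of clearance) falls to 0.46× activity: 0.78 × 0.46 = 0.3588.
Non-CYP routes (22%) are unchanged.
New clearance relative to baseline: 0.3588 + 0.22 = 0.5788.
To maintain the same steady-state level, dose must scale with clearance: new dose = 300 × 0.5788 = 174 mg.

174 mg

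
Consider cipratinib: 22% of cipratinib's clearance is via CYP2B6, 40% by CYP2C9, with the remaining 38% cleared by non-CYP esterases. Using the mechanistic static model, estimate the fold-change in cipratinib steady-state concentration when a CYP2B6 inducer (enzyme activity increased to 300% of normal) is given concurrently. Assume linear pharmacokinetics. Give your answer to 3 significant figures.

The CYP2B6 pathway (22% of clearance) rises to 3× activity: 0.22 × 3 = 0.66.
CYP2C9 (40%) and the residual 38% are unaffected.
Relative clearance = 0.66 + 0.4 + 0.38 = 1.44.
Since steady-state concentration ∝ 1/CL, the ratio is 1 / 1.44 = 0.694.

0.694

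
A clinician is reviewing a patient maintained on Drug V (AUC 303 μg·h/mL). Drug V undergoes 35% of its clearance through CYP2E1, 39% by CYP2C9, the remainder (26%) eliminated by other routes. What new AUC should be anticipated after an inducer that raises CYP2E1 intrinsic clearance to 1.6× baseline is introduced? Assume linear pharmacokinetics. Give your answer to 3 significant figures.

The CYP2E1 pathway (35% of clearance) is boosted to 1.6× activity: 0.35 × 1.6 = 0.56.
CYP2C9 (39%) and the residual 26% are unaffected.
New clearance relative to baseline: 0.56 + 0.39 + 0.26 = 1.21.
With dosing unchanged, AUC scales as 1/CL: 303 / 1.21 = 250 μg·h/mL.

250 μg·h/mL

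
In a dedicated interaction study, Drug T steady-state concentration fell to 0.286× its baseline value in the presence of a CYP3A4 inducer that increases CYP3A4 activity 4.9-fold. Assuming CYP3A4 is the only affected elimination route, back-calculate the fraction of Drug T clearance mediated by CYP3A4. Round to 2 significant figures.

CL'/CL = 1 / 0.286 = 3.497
4.9·fm + (1 − fm) = 3.497
fm = (3.497 − 1) / (4.9 − 1) = 0.64

0.64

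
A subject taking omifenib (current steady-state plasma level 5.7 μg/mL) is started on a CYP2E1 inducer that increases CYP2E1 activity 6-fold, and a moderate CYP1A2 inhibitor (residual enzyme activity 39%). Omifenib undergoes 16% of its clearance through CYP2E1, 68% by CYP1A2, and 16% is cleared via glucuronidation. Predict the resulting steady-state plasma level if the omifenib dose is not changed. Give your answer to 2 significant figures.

The CYP2E1 pathway (16% of clearance) rises to 6× activity: 0.16 × 6 = 0.96.
The CYP1A2 pathway (68% of clearance) is reduced to 0.39× activity: 0.68 × 0.39 = 0.2652.
The remaining 16% of clearance is unaffected.
CL_new/CL_old = 0.96 + 0.2652 + 0.16 = 1.3852.
New steady-state plasma level = 5.7 / 1.3852 = 4.1 μg/mL (concentration scales inversely with clearance).

4.1 μg/mL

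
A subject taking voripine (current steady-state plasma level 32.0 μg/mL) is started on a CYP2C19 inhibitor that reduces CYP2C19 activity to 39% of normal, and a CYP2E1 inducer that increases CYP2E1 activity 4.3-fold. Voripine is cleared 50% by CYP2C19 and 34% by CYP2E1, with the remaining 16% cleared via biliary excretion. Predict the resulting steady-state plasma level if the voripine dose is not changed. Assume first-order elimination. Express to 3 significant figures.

17.6 μg/mL

CYP2C19: 0.5 × 0.39 = 0.195
CYP2E1: 0.34 × 4.3 = 1.462
Other: 0.16 (unchanged)
New clearance relative to baseline: 0.195 + 1.462 + 0.16 = 1.817.
New steady-state plasma level = 32.0 / 1.817 = 17.6 μg/mL (concentration scales inversely with clearance).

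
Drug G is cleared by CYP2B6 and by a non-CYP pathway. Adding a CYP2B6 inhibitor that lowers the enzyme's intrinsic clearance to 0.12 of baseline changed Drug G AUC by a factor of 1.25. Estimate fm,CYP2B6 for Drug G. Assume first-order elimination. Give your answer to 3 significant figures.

CL'/CL = 1 / 1.25 = 0.8
0.12·fm + (1 − fm) = 0.8
fm = (0.8 − 1) / (0.12 − 1) = 0.227

0.227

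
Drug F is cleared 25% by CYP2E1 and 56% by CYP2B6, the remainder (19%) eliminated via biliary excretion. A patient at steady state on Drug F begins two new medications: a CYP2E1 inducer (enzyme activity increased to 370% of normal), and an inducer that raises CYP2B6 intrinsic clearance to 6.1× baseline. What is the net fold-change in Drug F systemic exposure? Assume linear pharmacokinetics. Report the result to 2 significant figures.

0.22

CYP2E1: 0.25 × 3.7 = 0.925
CYP2B6: 0.56 × 6.1 = 3.416
Other: 0.19 (unchanged)
New clearance relative to baseline: 0.925 + 3.416 + 0.19 = 4.531.
Net systemic exposure ratio = 1 / 4.531 = 0.22.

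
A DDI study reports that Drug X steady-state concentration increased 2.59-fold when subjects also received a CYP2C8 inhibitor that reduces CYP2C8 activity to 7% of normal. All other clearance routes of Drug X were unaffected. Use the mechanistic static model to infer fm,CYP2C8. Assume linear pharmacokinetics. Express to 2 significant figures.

CL'/CL = 1 / 2.59 = 0.3861
0.07·fm + (1 − fm) = 0.3861
fm = (0.3861 − 1) / (0.07 − 1) = 0.66

0.66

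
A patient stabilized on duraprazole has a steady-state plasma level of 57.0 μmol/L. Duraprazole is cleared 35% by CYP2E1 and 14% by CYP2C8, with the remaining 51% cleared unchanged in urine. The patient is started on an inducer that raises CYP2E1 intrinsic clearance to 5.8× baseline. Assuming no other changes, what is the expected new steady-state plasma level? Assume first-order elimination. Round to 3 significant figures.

The CYP2E1 pathway (35% of clearance) rises to 5.8× activity: 0.35 × 5.8 = 2.03.
CYP2C8 (14%) and the residual 51% are unaffected.
Relative clearance = 2.03 + 0.14 + 0.51 = 2.68.
With dosing unchanged, steady-state plasma level scales as 1/CL: 57.0 / 2.68 = 21.3 μmol/L.

21.3 μmol/L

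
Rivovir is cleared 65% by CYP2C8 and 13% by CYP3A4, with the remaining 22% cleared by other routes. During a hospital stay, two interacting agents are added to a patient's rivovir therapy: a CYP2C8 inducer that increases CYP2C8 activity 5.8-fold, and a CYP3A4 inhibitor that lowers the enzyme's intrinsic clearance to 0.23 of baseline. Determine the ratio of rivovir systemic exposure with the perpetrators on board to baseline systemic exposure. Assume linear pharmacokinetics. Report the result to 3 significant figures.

0.249

CYP2C8: 0.65 × 5.8 = 3.77
CYP3A4: 0.13 × 0.23 = 0.0299
Other: 0.22 (unchanged)
New clearance relative to baseline: 3.77 + 0.0299 + 0.22 = 4.0199.
Net systemic exposure ratio = 1 / 4.0199 = 0.249.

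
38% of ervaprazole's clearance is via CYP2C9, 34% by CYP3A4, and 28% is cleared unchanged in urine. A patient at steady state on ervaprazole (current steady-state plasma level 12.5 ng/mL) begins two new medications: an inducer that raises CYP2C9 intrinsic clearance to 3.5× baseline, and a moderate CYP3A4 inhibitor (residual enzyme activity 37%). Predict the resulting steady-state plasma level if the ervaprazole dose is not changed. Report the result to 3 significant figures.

7.20 ng/mL

The CYP2C9 pathway (38% of clearance) is boosted to 3.5× activity: 0.38 × 3.5 = 1.33.
The CYP3A4 pathway (34% of clearance) drops to 0.37× activity: 0.34 × 0.37 = 0.1258.
Non-CYP routes (28%) are unchanged.
Relative clearance = 1.33 + 0.1258 + 0.28 = 1.7358.
Dividing the baseline by the relative clearance: 12.5 / 1.7358 = 7.20 ng/mL.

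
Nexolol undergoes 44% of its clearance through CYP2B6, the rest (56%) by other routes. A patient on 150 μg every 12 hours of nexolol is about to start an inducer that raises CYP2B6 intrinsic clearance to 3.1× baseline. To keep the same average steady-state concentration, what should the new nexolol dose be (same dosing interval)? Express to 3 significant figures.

289 μg

CYP2B6: 0.44 × 3.1 = 1.364
Other: 0.56 (unchanged)
New clearance relative to baseline: 1.364 + 0.56 = 1.924.
Css,avg = (dose rate)/CL, so holding Css fixed requires dose ∝ CL: 150 × 1.924 = 289 μg.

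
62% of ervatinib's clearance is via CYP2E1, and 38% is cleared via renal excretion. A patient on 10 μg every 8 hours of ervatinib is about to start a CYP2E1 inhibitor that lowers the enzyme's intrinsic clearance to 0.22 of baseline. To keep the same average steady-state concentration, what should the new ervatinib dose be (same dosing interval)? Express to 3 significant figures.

CYP2E1: 0.62 × 0.22 = 0.1364
Other: 0.38 (unchanged)
CL_new/CL_old = 0.1364 + 0.38 = 0.5164.
Css,avg = (dose rate)/CL, so holding Css fixed requires dose ∝ CL: 10 × 0.5164 = 5.16 μg.

5.16 μg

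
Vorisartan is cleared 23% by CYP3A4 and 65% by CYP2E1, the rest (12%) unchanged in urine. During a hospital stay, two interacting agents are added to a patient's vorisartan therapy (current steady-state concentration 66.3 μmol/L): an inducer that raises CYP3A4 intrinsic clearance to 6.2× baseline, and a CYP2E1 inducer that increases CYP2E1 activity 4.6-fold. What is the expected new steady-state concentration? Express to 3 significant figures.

The CYP3A4 pathway (23% of clearance) rises to 6.2× activity: 0.23 × 6.2 = 1.426.
The CYP2E1 pathway (65% of clearance) increases to 4.6× activity: 0.65 × 4.6 = 2.99.
The remaining 12% of clearance is unaffected.
Relative clearance = 1.426 + 2.99 + 0.12 = 4.536.
Dividing the baseline by the relative clearance: 66.3 / 4.536 = 14.6 μmol/L.

14.6 μmol/L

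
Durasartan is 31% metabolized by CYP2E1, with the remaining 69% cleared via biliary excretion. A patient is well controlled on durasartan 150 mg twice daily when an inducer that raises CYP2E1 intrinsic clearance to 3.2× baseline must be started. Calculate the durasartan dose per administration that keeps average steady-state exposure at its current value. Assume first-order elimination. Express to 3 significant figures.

252 mg

The CYP2E1 pathway (31% of clearance) increases to 3.2× activity: 0.31 × 3.2 = 0.992.
The remaining 69% of clearance is unaffected.
Relative clearance = 0.992 + 0.69 = 1.682.
Exposure is unchanged when dose changes in proportion to clearance. New dose = 150 mg × 1.682 = 252 mg.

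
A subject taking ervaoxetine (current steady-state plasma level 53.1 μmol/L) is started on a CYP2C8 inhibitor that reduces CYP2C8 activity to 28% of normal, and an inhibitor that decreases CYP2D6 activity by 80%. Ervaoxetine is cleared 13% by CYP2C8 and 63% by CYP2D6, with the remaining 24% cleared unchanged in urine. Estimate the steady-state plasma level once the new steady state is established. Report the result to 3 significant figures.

The CYP2C8 pathway (13% of clearance) falls to 0.28× activity: 0.13 × 0.28 = 0.0364.
The CYP2D6 pathway (63% of clearance) drops to 0.2× activity: 0.63 × 0.2 = 0.126.
Non-CYP routes (24%) are unchanged.
Relative clearance = 0.0364 + 0.126 + 0.24 = 0.4024.
Steady-state plasma level ∝ 1/CL: new value = 53.1 / 0.4024 = 132 μmol/L.

132 μmol/L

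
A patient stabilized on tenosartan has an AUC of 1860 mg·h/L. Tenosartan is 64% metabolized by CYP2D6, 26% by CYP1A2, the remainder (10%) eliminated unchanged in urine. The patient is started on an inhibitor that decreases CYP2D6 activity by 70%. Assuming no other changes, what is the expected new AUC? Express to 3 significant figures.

3.37 × 10³ mg·h/L

The CYP2D6 pathway (64% of clearance) is reduced to 0.3× activity: 0.64 × 0.3 = 0.192.
CYP1A2 (26%) and the residual 10% are unaffected.
New clearance relative to baseline: 0.192 + 0.26 + 0.1 = 0.552.
New AUC = baseline ÷ relative clearance = 1860 / 0.552 = 3.37 × 10³ mg·h/L.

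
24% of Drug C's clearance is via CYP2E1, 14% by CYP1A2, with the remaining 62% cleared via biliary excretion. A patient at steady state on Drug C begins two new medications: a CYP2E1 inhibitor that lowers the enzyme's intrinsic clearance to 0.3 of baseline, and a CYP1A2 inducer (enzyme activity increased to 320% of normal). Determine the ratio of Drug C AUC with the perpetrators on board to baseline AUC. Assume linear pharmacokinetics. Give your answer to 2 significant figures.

The CYP2E1 pathway (24% of clearance) is reduced to 0.3× activity: 0.24 × 0.3 = 0.072.
The CYP1A2 pathway (14% of clearance) rises to 3.2× activity: 0.14 × 3.2 = 0.448.
The remaining 62% of clearance is unaffected.
New clearance relative to baseline: 0.072 + 0.448 + 0.62 = 1.14.
Net AUC ratio = 1 / 1.14 = 0.88.

0.88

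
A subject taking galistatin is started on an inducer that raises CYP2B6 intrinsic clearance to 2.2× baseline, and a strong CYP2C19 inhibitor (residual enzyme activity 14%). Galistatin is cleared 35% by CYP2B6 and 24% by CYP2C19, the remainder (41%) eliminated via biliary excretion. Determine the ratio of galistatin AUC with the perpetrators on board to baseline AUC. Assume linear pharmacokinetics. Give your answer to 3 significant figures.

0.824

The CYP2B6 pathway (35% of clearance) increases to 2.2× activity: 0.35 × 2.2 = 0.77.
The CYP2C19 pathway (24% of clearance) is reduced to 0.14× activity: 0.24 × 0.14 = 0.0336.
The remaining 41% of clearance is unaffected.
CL_new/CL_old = 0.77 + 0.0336 + 0.41 = 1.2136.
AUC ∝ 1/CL: fold-change = 1 / 1.2136 = 0.824.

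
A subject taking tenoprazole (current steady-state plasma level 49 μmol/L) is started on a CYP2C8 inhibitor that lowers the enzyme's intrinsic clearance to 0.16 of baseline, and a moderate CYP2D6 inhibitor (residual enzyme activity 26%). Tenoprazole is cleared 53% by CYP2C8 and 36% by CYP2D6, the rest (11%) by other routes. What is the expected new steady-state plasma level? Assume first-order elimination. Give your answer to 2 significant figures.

The CYP2C8 pathway (53% of clearance) drops to 0.16× activity: 0.53 × 0.16 = 0.0848.
The CYP2D6 pathway (36% of clearance) falls to 0.26× activity: 0.36 × 0.26 = 0.0936.
The remaining 11% of clearance is unaffected.
CL_new/CL_old = 0.0848 + 0.0936 + 0.11 = 0.2884.
Dividing the baseline by the relative clearance: 49 / 0.2884 = 1.7 × 10² μmol/L.

1.7 × 10² μmol/L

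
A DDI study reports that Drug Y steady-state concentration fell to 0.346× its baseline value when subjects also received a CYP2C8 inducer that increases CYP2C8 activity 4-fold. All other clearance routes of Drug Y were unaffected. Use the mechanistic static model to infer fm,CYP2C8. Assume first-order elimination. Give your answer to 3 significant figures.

CL'/CL = 1 / 0.346 = 2.89
4·fm + (1 − fm) = 2.89
fm = (2.89 − 1) / (4 − 1) = 0.630

0.630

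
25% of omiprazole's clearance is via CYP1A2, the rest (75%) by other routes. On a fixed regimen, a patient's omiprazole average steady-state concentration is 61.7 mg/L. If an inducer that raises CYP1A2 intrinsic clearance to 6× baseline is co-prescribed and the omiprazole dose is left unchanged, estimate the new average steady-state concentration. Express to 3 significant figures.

27.4 mg/L

The CYP1A2 pathway (25% of clearance) rises to 6× activity: 0.25 × 6 = 1.5.
Non-CYP routes (75%) are unchanged.
New clearance relative to baseline: 1.5 + 0.75 = 2.25.
New average steady-state concentration = baseline ÷ relative clearance = 61.7 / 2.25 = 27.4 mg/L.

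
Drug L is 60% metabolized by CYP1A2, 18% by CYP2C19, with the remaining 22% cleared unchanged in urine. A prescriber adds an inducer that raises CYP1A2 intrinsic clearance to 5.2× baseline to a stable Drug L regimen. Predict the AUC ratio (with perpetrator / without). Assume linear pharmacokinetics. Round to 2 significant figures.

The CYP1A2 pathway (60% of clearance) is boosted to 5.2× activity: 0.6 × 5.2 = 3.12.
CYP2C19 (18%) and the residual 22% are unaffected.
CL_new/CL_old = 3.12 + 0.18 + 0.22 = 3.52.
AUC ratio = CL_old/CL_new = 1 / 3.52 = 0.28.

0.28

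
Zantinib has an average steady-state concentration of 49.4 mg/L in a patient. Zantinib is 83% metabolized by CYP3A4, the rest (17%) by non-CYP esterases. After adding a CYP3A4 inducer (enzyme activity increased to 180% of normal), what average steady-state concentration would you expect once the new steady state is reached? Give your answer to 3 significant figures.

29.7 mg/L

The CYP3A4 pathway (83% of clearance) is boosted to 1.8× activity: 0.83 × 1.8 = 1.494.
The remaining 17% of clearance is unaffected.
New clearance relative to baseline: 1.494 + 0.17 = 1.664.
Average steady-state concentration ∝ 1/CL, so new value = 49.4 / 1.664 = 29.7 mg/L.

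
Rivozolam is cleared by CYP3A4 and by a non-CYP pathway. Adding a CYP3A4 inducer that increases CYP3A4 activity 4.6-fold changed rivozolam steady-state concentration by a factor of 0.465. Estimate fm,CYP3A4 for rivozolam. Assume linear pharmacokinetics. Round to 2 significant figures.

Call the CYP3A4 fraction fm. After the interaction, CL_new/CL_old = fm × 4.6 + (1 − fm).
Steady-state concentration ratio = 1 / (new CL fraction), so new CL fraction = 1 / 0.465 = 2.151.
fm × 4.6 + 1 − fm = 2.151  ⇒  fm × (4.6 − 1) = 1.151  ⇒  fm = 0.32.

0.32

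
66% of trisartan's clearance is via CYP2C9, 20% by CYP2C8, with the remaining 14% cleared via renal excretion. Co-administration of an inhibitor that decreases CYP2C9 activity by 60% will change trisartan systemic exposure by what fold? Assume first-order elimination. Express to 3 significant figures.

1.66

The CYP2C9 pathway (66% of clearance) drops to 0.4× activity: 0.66 × 0.4 = 0.264.
CYP2C8 (20%) and the residual 14% are unaffected.
CL_new/CL_old = 0.264 + 0.2 + 0.14 = 0.604.
Since systemic exposure ∝ 1/CL, the ratio is 1 / 0.604 = 1.66.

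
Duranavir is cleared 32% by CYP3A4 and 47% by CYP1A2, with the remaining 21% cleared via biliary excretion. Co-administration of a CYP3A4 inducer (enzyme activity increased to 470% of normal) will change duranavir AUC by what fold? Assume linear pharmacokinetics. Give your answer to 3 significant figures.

0.458

The CYP3A4 pathway (32% of clearance) rises to 4.7× activity: 0.32 × 4.7 = 1.504.
CYP1A2 (47%) and the residual 21% are unaffected.
Relative clearance = 1.504 + 0.47 + 0.21 = 2.184.
Since AUC ∝ 1/CL, the ratio is 1 / 2.184 = 0.458.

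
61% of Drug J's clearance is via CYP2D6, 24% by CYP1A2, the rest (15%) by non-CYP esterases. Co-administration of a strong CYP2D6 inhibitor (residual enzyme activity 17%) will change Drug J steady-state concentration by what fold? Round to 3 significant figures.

2.03

The CYP2D6 pathway (61% of clearance) falls to 0.17× activity: 0.61 × 0.17 = 0.1037.
CYP1A2 (24%) and the residual 15% are unaffected.
Relative clearance = 0.1037 + 0.24 + 0.15 = 0.4937.
Since steady-state concentration ∝ 1/CL, the ratio is 1 / 0.4937 = 2.03.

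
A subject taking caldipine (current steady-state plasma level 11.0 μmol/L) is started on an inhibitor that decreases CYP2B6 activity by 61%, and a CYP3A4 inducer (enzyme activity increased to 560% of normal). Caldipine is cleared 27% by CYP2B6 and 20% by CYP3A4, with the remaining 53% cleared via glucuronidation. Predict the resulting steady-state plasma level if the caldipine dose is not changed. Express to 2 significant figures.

The CYP2B6 pathway (27% of clearance) is reduced to 0.39× activity: 0.27 × 0.39 = 0.1053.
The CYP3A4 pathway (20% of clearance) rises to 5.6× activity: 0.2 × 5.6 = 1.12.
Non-CYP routes (53%) are unchanged.
CL_new/CL_old = 0.1053 + 1.12 + 0.53 = 1.7553.
Dividing the baseline by the relative clearance: 11.0 / 1.7553 = 6.3 μmol/L.

6.3 μmol/L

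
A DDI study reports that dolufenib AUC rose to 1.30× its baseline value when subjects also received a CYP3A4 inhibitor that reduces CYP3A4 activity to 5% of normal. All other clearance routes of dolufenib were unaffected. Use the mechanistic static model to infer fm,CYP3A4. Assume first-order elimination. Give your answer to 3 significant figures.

0.243

Let fm be the CYP3A4 fraction. New clearance relative to baseline = fm × 0.05 + (1 − fm).
AUC ratio = 1 / (new CL fraction), so new CL fraction = 1 / 1.30 = 0.7692.
fm × 0.05 + 1 − fm = 0.7692  ⇒  fm × (0.05 − 1) = −0.2308  ⇒  fm = 0.243.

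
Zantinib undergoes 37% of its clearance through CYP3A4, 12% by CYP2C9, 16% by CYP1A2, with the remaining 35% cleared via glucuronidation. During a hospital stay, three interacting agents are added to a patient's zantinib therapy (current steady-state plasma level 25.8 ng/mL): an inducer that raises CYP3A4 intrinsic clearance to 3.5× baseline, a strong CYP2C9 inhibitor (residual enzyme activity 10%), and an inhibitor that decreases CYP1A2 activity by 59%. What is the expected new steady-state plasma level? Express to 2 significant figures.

The CYP3A4 pathway (37% of clearance) is boosted to 3.5× activity: 0.37 × 3.5 = 1.295.
The CYP2C9 pathway (12% of clearance) drops to 0.1× activity: 0.12 × 0.1 = 0.012.
The CYP1A2 pathway (16% of clearance) drops to 0.41× activity: 0.16 × 0.41 = 0.0656.
Non-CYP routes (35%) are unchanged.
CL_new/CL_old = 1.295 + 0.012 + 0.0656 + 0.35 = 1.7226.
Steady-state plasma level ∝ 1/CL: new value = 25.8 / 1.7226 = 15 ng/mL.

15 ng/mL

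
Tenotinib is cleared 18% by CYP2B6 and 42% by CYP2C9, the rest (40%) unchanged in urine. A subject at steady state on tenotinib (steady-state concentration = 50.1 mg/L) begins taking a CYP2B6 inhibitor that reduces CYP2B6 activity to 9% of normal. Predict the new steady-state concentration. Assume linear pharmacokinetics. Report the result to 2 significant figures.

The CYP2B6 pathway (18% of clearance) drops to 0.09× activity: 0.18 × 0.09 = 0.0162.
CYP2C9 (42%) and the residual 40% are unaffected.
Relative clearance = 0.0162 + 0.42 + 0.4 = 0.8362.
With dosing unchanged, steady-state concentration scales as 1/CL: 50.1 / 0.8362 = 60 mg/L.

60 mg/L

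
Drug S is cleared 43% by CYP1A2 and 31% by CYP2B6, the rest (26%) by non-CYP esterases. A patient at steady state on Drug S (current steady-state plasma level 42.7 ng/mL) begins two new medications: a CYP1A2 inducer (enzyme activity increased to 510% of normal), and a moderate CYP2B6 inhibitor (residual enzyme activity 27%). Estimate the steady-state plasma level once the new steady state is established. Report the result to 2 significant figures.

CYP1A2: 0.43 × 5.1 = 2.193
CYP2B6: 0.31 × 0.27 = 0.0837
Other: 0.26 (unchanged)
CL_new/CL_old = 2.193 + 0.0837 + 0.26 = 2.5367.
New steady-state plasma level = 42.7 / 2.5367 = 17 ng/mL (concentration scales inversely with clearance).

17 ng/mL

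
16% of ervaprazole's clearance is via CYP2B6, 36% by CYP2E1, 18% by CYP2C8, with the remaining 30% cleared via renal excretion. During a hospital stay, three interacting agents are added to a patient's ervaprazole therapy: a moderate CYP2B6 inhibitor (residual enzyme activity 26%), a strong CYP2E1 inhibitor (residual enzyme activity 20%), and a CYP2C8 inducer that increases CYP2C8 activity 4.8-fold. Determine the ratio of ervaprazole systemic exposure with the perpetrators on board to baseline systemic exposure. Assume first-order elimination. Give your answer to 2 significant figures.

0.78

CYP2B6: 0.16 × 0.26 = 0.0416
CYP2E1: 0.36 × 0.2 = 0.072
CYP2C8: 0.18 × 4.8 = 0.864
Other: 0.3 (unchanged)
CL_new/CL_old = 0.0416 + 0.072 + 0.864 + 0.3 = 1.2776.
Net systemic exposure ratio = 1 / 1.2776 = 0.78.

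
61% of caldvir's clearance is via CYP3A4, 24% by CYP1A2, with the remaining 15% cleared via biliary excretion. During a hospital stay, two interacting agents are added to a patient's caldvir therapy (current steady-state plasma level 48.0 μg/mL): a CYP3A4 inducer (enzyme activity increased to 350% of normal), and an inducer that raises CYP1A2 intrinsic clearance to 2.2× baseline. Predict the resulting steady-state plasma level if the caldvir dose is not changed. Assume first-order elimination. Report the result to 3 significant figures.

The CYP3A4 pathway (61% of clearance) increases to 3.5× activity: 0.61 × 3.5 = 2.135.
The CYP1A2 pathway (24% of clearance) rises to 2.2× activity: 0.24 × 2.2 = 0.528.
Non-CYP routes (15%) are unchanged.
Relative clearance = 2.135 + 0.528 + 0.15 = 2.813.
Steady-state plasma level ∝ 1/CL: new value = 48.0 / 2.813 = 17.1 μg/mL.

17.1 μg/mL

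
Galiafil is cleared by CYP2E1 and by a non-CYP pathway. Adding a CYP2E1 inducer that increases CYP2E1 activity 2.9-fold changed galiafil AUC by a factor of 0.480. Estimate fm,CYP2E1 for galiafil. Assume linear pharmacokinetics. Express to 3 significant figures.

0.570

Write x for the fraction cleared via CYP2E1. The observed AUC change means clearance rose to 1/0.480 = 2.083 of baseline.
Only the CYP2E1 route changed, so 2.083 = x·2.9 + (1 − x), giving x = 0.570.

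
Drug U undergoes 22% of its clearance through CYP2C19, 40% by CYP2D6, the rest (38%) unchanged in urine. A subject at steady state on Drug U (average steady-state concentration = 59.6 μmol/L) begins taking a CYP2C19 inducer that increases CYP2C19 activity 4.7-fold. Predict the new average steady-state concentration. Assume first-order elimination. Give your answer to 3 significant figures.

32.9 μmol/L

The CYP2C19 pathway (22% of clearance) increases to 4.7× activity: 0.22 × 4.7 = 1.034.
CYP2D6 (40%) and the residual 38% are unaffected.
New clearance relative to baseline: 1.034 + 0.4 + 0.38 = 1.814.
Average steady-state concentration ∝ 1/CL, so new value = 59.6 / 1.814 = 32.9 μmol/L.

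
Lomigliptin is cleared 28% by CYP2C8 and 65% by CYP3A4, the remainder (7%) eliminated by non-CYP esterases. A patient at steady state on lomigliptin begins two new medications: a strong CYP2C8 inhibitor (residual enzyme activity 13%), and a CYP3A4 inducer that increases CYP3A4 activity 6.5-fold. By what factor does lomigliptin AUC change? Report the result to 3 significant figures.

0.231

The CYP2C8 pathway (28% of clearance) falls to 0.13× activity: 0.28 × 0.13 = 0.0364.
The CYP3A4 pathway (65% of clearance) is boosted to 6.5× activity: 0.65 × 6.5 = 4.225.
The remaining 7% of clearance is unaffected.
CL_new/CL_old = 0.0364 + 4.225 + 0.07 = 4.3314.
Net AUC ratio = 1 / 4.3314 = 0.231.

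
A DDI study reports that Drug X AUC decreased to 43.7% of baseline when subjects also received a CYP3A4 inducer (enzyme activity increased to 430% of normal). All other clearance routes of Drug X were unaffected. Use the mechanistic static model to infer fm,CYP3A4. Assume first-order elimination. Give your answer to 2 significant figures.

0.39

Call the CYP3A4 fraction fm. After the interaction, CL_new/CL_old = fm × 4.3 + (1 − fm).
AUC ratio = 1 / (new CL fraction), so new CL fraction = 1 / 0.437 = 2.288.
fm × 4.3 + 1 − fm = 2.288  ⇒  fm × (4.3 − 1) = 1.288  ⇒  fm = 0.39.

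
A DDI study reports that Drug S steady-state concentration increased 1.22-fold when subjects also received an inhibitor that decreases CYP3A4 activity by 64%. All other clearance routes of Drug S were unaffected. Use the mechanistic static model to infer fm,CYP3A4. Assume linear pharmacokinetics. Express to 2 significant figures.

0.28

CL'/CL = 1 / 1.22 = 0.8197
0.36·fm + (1 − fm) = 0.8197
fm = (0.8197 − 1) / (0.36 − 1) = 0.28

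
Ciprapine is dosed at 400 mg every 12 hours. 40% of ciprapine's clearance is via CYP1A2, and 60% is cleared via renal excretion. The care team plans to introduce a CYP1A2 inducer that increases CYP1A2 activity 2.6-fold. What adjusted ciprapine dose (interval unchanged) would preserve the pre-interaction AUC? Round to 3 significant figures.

656 mg

The CYP1A2 pathway (40% of clearance) increases to 2.6× activity: 0.4 × 2.6 = 1.04.
The remaining 60% of clearance is unaffected.
Relative clearance = 1.04 + 0.6 = 1.64.
To maintain the same steady-state level, dose must scale with clearance: new dose = 400 × 1.64 = 656 mg.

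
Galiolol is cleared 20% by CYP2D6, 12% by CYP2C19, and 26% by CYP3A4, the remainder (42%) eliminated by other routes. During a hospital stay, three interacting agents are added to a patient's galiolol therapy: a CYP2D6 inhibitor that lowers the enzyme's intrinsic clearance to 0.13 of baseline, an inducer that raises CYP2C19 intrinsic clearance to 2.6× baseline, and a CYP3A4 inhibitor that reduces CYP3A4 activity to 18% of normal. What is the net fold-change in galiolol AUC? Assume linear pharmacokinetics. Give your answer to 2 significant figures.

CYP2D6: 0.2 × 0.13 = 0.026
CYP2C19: 0.12 × 2.6 = 0.312
CYP3A4: 0.26 × 0.18 = 0.0468
Other: 0.42 (unchanged)
Relative clearance = 0.026 + 0.312 + 0.0468 + 0.42 = 0.8048.
Net AUC ratio = 1 / 0.8048 = 1.2.

1.2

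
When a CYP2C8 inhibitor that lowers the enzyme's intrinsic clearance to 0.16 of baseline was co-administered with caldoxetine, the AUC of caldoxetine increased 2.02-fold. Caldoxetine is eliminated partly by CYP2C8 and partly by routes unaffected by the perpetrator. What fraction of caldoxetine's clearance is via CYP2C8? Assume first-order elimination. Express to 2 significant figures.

0.60

Let x = fm,CYP2C8. Because AUC ∝ 1/CL, relative clearance fell to 1/2.02 = 0.495.
Setting x·0.16 + (1 − x) = 0.495 and solving: x = (0.495 − 1)/(0.16 − 1) = 0.60.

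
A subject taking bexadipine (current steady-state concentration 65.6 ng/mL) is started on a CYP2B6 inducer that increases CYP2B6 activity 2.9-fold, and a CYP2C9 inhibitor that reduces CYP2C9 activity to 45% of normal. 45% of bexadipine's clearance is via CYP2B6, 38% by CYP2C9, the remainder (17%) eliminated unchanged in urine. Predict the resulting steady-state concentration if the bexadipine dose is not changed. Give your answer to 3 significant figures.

39.9 ng/mL

CYP2B6: 0.45 × 2.9 = 1.305
CYP2C9: 0.38 × 0.45 = 0.171
Other: 0.17 (unchanged)
New clearance relative to baseline: 1.305 + 0.171 + 0.17 = 1.646.
Dividing the baseline by the relative clearance: 65.6 / 1.646 = 39.9 ng/mL.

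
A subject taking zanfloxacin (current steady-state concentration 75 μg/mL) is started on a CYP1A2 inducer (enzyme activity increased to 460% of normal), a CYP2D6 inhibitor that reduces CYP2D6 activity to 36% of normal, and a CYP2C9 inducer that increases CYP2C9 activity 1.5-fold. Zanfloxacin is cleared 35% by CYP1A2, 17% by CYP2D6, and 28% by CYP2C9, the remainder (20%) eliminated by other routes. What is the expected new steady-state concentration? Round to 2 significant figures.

The CYP1A2 pathway (35% of clearance) rises to 4.6× activity: 0.35 × 4.6 = 1.61.
The CYP2D6 pathway (17% of clearance) falls to 0.36× activity: 0.17 × 0.36 = 0.0612.
The CYP2C9 pathway (28% of clearance) increases to 1.5× activity: 0.28 × 1.5 = 0.42.
The remaining 20% of clearance is unaffected.
New clearance relative to baseline: 1.61 + 0.0612 + 0.42 + 0.2 = 2.2912.
Dividing the baseline by the relative clearance: 75 / 2.2912 = 33 μg/mL.

33 μg/mL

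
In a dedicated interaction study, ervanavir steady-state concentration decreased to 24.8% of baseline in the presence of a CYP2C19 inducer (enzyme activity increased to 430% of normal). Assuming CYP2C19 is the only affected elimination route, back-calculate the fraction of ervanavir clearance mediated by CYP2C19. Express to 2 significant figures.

CL'/CL = 1 / 0.248 = 4.032
4.3·fm + (1 − fm) = 4.032
fm = (4.032 − 1) / (4.3 − 1) = 0.92

0.92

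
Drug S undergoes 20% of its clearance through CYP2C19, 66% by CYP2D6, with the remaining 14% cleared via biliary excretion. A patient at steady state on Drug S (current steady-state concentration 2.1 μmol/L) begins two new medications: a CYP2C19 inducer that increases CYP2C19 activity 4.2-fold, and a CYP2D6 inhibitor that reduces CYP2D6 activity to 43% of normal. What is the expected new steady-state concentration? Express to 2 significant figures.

1.7 μmol/L

CYP2C19: 0.2 × 4.2 = 0.84
CYP2D6: 0.66 × 0.43 = 0.2838
Other: 0.14 (unchanged)
CL_new/CL_old = 0.84 + 0.2838 + 0.14 = 1.2638.
Dividing the baseline by the relative clearance: 2.1 / 1.2638 = 1.7 μmol/L.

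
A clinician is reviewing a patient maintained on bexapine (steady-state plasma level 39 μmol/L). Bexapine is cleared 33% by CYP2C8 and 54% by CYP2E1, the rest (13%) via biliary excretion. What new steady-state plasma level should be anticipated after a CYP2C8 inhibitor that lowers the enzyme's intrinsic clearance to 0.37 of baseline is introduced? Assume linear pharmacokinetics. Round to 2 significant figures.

49 μmol/L

CYP2C8: 0.33 × 0.37 = 0.1221
CYP2E1: 0.54 (unchanged)
Other: 0.13 (unchanged)
Relative clearance = 0.1221 + 0.54 + 0.13 = 0.7921.
With dosing unchanged, steady-state plasma level scales as 1/CL: 39 / 0.7921 = 49 μmol/L.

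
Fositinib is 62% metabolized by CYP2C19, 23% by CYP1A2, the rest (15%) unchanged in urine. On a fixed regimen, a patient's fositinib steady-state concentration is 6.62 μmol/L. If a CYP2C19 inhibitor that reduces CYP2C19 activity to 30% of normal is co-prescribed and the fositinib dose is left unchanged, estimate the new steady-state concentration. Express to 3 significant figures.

11.7 μmol/L

The CYP2C19 pathway (62% of clearance) is reduced to 0.3× activity: 0.62 × 0.3 = 0.186.
CYP1A2 (23%) and the residual 15% are unaffected.
New clearance relative to baseline: 0.186 + 0.23 + 0.15 = 0.566.
Steady-state concentration ∝ 1/CL, so new value = 6.62 / 0.566 = 11.7 μmol/L.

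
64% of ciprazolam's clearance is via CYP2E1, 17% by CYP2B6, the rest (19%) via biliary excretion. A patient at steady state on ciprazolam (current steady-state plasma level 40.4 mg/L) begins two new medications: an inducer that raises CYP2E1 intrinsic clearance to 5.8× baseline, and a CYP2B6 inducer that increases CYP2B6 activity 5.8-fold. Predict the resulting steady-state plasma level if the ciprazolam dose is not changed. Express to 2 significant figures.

The CYP2E1 pathway (64% of clearance) is boosted to 5.8× activity: 0.64 × 5.8 = 3.712.
The CYP2B6 pathway (17% of clearance) rises to 5.8× activity: 0.17 × 5.8 = 0.986.
The remaining 19% of clearance is unaffected.
Relative clearance = 3.712 + 0.986 + 0.19 = 4.888.
Steady-state plasma level ∝ 1/CL: new value = 40.4 / 4.888 = 8.3 mg/L.

8.3 mg/L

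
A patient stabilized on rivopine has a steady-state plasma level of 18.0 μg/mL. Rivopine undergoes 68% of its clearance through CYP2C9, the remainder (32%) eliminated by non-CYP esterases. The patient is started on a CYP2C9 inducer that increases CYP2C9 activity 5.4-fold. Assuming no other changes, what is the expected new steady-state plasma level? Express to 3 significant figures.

4.51 μg/mL

The CYP2C9 pathway (68% of clearance) rises to 5.4× activity: 0.68 × 5.4 = 3.672.
Non-CYP routes (32%) are unchanged.
New clearance relative to baseline: 3.672 + 0.32 = 3.992.
With dosing unchanged, steady-state plasma level scales as 1/CL: 18.0 / 3.992 = 4.51 μg/mL.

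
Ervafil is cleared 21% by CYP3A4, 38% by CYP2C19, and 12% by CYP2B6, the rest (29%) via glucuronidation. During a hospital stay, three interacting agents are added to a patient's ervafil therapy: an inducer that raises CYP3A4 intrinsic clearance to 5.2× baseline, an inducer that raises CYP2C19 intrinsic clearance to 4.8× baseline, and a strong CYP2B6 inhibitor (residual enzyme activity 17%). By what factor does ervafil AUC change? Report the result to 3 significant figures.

The CYP3A4 pathway (21% of clearance) increases to 5.2× activity: 0.21 × 5.2 = 1.092.
The CYP2C19 pathway (38% of clearance) increases to 4.8× activity: 0.38 × 4.8 = 1.824.
The CYP2B6 pathway (12% of clearance) falls to 0.17× activity: 0.12 × 0.17 = 0.0204.
Non-CYP routes (29%) are unchanged.
Relative clearance = 1.092 + 1.824 + 0.0204 + 0.29 = 3.2264.
AUC ∝ 1/CL: fold-change = 1 / 3.2264 = 0.310.

0.310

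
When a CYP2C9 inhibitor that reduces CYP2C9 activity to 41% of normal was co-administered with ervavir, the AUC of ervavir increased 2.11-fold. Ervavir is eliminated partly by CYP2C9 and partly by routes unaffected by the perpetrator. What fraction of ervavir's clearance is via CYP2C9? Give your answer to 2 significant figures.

Write x for the fraction cleared via CYP2C9. The observed AUC change means clearance fell to 1/2.11 = 0.4739 of baseline.
Only the CYP2C9 route changed, so 0.4739 = x·0.41 + (1 − x), giving x = 0.89.

0.89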